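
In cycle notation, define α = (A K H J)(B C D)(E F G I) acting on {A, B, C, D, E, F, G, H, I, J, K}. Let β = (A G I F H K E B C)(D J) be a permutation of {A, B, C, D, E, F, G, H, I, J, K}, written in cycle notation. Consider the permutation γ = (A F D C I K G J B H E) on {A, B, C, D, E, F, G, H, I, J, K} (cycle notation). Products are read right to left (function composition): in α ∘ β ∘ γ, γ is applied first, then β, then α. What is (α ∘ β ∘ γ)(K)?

E

(α ∘ β ∘ γ)(K) = α(β(γ(K))). γ(K) = G, then β(G) = I, then α(I) = E, so the result is E.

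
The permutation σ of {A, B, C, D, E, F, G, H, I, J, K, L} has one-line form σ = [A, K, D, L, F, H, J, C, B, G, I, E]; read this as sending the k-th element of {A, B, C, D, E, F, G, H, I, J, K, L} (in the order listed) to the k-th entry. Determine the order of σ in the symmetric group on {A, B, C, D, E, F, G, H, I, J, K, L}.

Decomposing into disjoint cycles gives cycle lengths 6, 3, 2, 1.
The order is lcm(6, 3, 2) = 6.

6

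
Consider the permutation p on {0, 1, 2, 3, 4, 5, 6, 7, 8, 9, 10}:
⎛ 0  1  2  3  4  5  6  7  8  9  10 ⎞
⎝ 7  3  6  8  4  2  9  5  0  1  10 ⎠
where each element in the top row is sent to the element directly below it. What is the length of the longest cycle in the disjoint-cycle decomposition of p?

9

Decomposing into disjoint cycles gives (0 7 5 2 6 9 1 3 8); the longest has length 9.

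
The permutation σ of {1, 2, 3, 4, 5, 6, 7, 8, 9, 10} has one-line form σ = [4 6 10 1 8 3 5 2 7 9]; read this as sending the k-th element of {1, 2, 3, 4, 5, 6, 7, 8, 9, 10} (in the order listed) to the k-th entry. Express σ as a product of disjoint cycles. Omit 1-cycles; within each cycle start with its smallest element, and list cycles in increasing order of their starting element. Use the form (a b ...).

(1 4)(2 6 3 10 9 7 5 8)

Iterating σ from 1 gives 1 → 4 → 1; that is the 2-cycle (1 4).
Continuing from each remaining unvisited element yields (1 4)(2 6 3 10 9 7 5 8).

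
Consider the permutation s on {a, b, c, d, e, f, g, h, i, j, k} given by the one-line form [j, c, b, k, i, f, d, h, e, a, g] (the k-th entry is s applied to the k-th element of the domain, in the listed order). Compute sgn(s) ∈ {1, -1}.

-1

In disjoint-cycle form the cycle lengths are 3, 2, 2, 2, 1, 1.
A cycle of length ℓ contributes ℓ−1 transpositions, so s is a product of 2 + 1 + 1 + 1 = 5 transpositions — odd.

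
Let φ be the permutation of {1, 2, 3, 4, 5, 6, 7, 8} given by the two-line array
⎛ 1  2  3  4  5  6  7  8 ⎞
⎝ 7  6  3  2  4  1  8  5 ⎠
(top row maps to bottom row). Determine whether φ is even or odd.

In disjoint-cycle form the cycle lengths are 7, 1.
A cycle of length ℓ contributes ℓ−1 transpositions, so φ is a product of 6 transpositions — even.

even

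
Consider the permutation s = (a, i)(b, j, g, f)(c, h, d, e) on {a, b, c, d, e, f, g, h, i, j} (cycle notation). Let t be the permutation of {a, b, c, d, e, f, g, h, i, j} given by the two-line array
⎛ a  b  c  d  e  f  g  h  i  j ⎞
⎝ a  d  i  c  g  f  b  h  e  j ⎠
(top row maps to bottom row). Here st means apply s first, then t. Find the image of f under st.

d

(st)(f) = t(s(f)). s(f) = b, then t(b) = d. So (st)(f) = d.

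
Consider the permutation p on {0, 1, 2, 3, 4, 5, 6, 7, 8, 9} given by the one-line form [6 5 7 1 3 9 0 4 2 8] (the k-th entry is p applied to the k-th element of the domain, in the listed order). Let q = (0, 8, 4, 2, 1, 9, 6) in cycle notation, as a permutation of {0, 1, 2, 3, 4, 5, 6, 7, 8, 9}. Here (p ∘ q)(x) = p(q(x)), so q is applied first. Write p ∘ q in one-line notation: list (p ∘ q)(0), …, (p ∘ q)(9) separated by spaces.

(p ∘ q)(x) = p(q(x)). Computing each image: p(q(0)) = p(8) = 2, p(q(1)) = p(9) = 8, p(q(2)) = p(1) = 5, p(q(3)) = p(3) = 1, p(q(4)) = p(2) = 7, p(q(5)) = p(5) = 9, p(q(6)) = p(0) = 6, p(q(7)) = p(7) = 4, p(q(8)) = p(4) = 3, p(q(9)) = p(6) = 0.
Hence p ∘ q = [2 8 5 1 7 9 6 4 3 0].

2 8 5 1 7 9 6 4 3 0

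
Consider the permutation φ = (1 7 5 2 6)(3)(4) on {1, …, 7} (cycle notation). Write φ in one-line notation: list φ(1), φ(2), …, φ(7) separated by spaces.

Image by image: 1→7, 2→6, 3→3, 4→4, 5→2, 6→1, 7→5.
Listing these in domain order gives 7 6 3 4 2 1 5.

7 6 3 4 2 1 5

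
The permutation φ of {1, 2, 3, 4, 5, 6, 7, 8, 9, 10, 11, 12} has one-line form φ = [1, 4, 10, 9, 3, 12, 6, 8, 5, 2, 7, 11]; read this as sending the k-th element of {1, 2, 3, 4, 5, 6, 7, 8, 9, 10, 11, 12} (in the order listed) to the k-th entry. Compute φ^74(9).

3

Tracing 9 → 5 → … returns to 9 after 6 steps, so 9 lies in a 6-cycle (2 4 9 5 3 10).
On a 6-cycle, φ^6 is the identity, so φ^74 = φ^2 there (74 ≡ 2 mod 6).
Advancing 2 steps from 9: 9 → 5 → 3.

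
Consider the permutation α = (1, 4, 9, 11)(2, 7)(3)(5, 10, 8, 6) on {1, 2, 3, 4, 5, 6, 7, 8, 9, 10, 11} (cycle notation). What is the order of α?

The disjoint cycles have lengths 4, 4, 2, 1.
Since disjoint cycles commute, ord(α) = lcm(4, 4, 2) = 4.

4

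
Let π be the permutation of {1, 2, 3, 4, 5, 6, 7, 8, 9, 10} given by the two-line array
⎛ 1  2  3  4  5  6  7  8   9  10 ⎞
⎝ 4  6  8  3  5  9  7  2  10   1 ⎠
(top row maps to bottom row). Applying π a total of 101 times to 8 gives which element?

Tracing 8 → 2 → … returns to 8 after 8 steps, so 8 lies in an 8-cycle (1 4 3 8 2 6 9 10).
On an 8-cycle, π^8 is the identity, so π^101 = π^5 there (101 ≡ 5 mod 8).
Advancing 5 steps from 8: 8 → 2 → 6 → 9 → 10 → 1.

1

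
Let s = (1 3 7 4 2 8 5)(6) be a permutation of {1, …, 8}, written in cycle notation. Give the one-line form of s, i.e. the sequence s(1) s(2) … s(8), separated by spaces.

3 8 7 2 1 6 4 5

Image by image: 1→3, 2→8, 3→7, 4→2, 5→1, 6→6, 7→4, 8→5.
Listing these in domain order gives 3 8 7 2 1 6 4 5.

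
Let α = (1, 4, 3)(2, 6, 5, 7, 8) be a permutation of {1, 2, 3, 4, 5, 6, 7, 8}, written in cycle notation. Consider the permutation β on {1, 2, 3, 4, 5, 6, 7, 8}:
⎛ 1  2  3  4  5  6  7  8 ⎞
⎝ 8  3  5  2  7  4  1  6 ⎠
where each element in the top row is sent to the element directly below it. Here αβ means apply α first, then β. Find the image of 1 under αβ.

(αβ)(1) = β(α(1)). α(1) = 4, then β(4) = 2. So (αβ)(1) = 2.

2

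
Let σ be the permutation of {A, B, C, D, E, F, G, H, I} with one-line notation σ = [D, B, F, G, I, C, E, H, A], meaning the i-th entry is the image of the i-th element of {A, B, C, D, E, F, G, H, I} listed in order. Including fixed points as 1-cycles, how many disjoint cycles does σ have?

The cycle decomposition is (A, D, G, E, I)(B)(C, F)(H), which has 4 cycles (counting 1-cycles).

4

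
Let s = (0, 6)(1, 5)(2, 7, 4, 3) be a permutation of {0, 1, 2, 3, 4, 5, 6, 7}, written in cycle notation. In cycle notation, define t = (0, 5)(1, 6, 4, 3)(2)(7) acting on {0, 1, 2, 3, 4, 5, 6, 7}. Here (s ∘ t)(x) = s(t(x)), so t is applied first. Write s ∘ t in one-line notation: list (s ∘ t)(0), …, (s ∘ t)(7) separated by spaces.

Chase each element through t then s: 0 → 5 → 1; 1 → 6 → 0; 2 → 2 → 7; 3 → 1 → 5; 4 → 3 → 2; 5 → 0 → 6; 6 → 4 → 3; 7 → 7 → 4.
Collecting the images, s ∘ t = [1 0 7 5 2 6 3 4].

1 0 7 5 2 6 3 4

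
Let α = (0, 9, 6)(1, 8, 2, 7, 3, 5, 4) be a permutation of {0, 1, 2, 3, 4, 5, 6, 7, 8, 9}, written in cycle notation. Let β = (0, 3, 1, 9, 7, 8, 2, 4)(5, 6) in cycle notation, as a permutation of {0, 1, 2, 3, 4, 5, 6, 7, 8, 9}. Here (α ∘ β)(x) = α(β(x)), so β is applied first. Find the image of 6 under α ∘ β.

4

First apply β: β(6) = 5, then α(5) = 4. Thus (α ∘ β)(6) = 4.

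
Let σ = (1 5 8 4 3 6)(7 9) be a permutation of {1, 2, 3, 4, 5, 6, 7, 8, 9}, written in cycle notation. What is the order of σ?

6

The disjoint cycles have lengths 6, 2, 1.
The order of σ is the least common multiple of its cycle lengths: lcm(6, 2) = 6.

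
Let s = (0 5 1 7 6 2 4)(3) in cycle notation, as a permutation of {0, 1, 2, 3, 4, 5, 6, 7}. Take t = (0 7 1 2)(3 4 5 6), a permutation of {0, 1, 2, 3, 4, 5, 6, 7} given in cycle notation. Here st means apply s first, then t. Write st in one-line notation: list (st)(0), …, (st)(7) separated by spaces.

For each element, apply s then t: 0 → 5 → 6; 1 → 7 → 1; 2 → 4 → 5; 3 → 3 → 4; 4 → 0 → 7; 5 → 1 → 2; 6 → 2 → 0; 7 → 6 → 3.
So st in one-line form is 6 1 5 4 7 2 0 3.

6 1 5 4 7 2 0 3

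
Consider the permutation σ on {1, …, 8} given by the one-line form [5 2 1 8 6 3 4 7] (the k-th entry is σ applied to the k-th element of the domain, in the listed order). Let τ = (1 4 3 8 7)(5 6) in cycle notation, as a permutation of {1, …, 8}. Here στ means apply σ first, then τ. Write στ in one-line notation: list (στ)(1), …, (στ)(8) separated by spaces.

6 2 4 7 5 8 3 1

(στ)(x) = τ(σ(x)). Computing each image: τ(σ(1)) = τ(5) = 6, τ(σ(2)) = τ(2) = 2, τ(σ(3)) = τ(1) = 4, τ(σ(4)) = τ(8) = 7, τ(σ(5)) = τ(6) = 5, τ(σ(6)) = τ(3) = 8, τ(σ(7)) = τ(4) = 3, τ(σ(8)) = τ(7) = 1.
Hence στ = [6 2 4 7 5 8 3 1].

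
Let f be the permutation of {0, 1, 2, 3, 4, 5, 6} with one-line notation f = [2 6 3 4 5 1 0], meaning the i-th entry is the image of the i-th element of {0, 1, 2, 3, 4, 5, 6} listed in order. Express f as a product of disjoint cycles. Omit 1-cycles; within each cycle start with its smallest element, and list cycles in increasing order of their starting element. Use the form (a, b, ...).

Start at 0 and follow images: 0 → 2 → 3 → 4 → 5 → 1 → 6 → 0, giving the cycle (0, 2, 3, 4, 5, 1, 6).
Continuing from each remaining unvisited element yields (0, 2, 3, 4, 5, 1, 6).

(0, 2, 3, 4, 5, 1, 6)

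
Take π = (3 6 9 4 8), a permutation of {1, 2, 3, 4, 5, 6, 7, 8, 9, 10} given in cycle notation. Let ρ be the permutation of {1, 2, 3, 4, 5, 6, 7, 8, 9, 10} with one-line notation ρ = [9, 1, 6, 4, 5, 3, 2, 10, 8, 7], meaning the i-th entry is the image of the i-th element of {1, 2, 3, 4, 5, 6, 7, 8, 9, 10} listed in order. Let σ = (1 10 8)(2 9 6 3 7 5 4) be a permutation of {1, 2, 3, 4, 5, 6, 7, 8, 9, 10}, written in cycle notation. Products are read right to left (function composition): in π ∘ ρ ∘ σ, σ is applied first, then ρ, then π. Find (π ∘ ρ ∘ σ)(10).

10

Apply the permutations in order: σ(10) = 8, then ρ(8) = 10, then π(10) = 10. So (π ∘ ρ ∘ σ)(10) = 10.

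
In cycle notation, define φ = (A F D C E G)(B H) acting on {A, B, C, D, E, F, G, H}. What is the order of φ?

The cycle type of φ is (6, 2).
The order is lcm(6, 2) = 6.

6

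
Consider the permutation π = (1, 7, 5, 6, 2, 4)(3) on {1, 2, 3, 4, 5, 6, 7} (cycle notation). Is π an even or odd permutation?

The cycle lengths are 6, 1.
A cycle of length ℓ contributes ℓ−1 transpositions, so π is a product of 5 transpositions — odd.

odd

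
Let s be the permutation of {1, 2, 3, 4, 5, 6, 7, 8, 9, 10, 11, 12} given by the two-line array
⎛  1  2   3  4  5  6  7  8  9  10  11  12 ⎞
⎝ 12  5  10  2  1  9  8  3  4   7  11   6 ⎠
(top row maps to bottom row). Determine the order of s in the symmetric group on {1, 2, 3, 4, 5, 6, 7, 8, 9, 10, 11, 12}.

28

Writing s as disjoint cycles, the cycle lengths are 7, 4, 1.
Since disjoint cycles commute, ord(s) = lcm(7, 4) = 28.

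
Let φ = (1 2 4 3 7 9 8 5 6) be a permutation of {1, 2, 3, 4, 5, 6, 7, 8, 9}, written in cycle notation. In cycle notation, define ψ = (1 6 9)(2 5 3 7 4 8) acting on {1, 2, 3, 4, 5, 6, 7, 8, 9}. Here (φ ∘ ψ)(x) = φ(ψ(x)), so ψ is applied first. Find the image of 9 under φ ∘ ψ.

(φ ∘ ψ)(9) = φ(ψ(9)). ψ(9) = 1, then φ(1) = 2. So (φ ∘ ψ)(9) = 2.

2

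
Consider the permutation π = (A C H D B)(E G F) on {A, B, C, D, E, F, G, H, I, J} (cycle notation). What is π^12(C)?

D

C lies in the 5-cycle (A C H D B).
On a 5-cycle, π^5 is the identity, so π^12 = π^2 there (12 ≡ 2 mod 5).
Stepping 2 places around the cycle: C → H → D.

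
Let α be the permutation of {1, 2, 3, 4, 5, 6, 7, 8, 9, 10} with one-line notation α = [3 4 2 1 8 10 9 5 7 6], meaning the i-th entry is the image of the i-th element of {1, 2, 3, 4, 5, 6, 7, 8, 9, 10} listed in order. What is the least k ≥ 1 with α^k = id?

4

The disjoint-cycle form of α has cycle lengths 4, 2, 2, 2.
Since disjoint cycles commute, ord(α) = lcm(4, 2, 2, 2) = 4.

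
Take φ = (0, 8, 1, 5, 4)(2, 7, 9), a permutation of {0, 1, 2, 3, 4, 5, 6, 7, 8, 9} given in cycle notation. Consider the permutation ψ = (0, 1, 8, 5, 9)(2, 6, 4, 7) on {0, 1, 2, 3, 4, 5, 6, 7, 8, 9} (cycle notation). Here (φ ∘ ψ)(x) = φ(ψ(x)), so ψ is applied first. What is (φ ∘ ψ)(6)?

First apply ψ: ψ(6) = 4, then φ(4) = 0. Thus (φ ∘ ψ)(6) = 0.

0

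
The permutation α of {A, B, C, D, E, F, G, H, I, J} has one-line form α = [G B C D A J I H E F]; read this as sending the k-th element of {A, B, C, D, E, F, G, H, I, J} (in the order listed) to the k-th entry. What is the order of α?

The disjoint-cycle form of α has cycle lengths 4, 2, 1, 1, 1, 1.
Since disjoint cycles commute, ord(α) = lcm(4, 2) = 4.

4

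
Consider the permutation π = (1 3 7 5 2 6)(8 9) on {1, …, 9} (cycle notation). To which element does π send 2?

2 appears in (1 3 7 5 2 6); the next entry (wrapping around) is 6.

6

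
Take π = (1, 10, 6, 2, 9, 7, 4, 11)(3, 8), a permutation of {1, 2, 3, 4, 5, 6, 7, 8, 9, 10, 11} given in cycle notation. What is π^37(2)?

1

2 lies in the 8-cycle (1, 10, 6, 2, 9, 7, 4, 11).
Powers repeat with period 8 on this cycle, and 37 mod 8 = 5, so π^37(2) = π^5(2).
Advancing 5 steps from 2: 2 → 9 → 7 → 4 → 11 → 1.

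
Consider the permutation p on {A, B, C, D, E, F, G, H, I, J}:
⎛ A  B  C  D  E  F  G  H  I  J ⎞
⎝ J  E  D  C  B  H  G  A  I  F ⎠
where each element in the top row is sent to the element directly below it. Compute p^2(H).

Tracing H → A → … returns to H after 4 steps, so H lies in a 4-cycle (A J F H).
Advancing 2 steps from H: H → A → J.

J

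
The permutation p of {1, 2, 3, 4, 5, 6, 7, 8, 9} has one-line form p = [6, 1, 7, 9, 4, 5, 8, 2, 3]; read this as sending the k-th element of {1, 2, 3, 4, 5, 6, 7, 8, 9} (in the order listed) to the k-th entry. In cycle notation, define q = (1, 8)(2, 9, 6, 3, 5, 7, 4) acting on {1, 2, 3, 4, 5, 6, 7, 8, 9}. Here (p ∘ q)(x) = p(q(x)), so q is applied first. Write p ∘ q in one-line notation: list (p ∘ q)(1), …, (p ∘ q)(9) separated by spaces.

2 3 4 1 8 7 9 6 5

(p ∘ q)(x) = p(q(x)). Computing each image: p(q(1)) = p(8) = 2, p(q(2)) = p(9) = 3, p(q(3)) = p(5) = 4, p(q(4)) = p(2) = 1, p(q(5)) = p(7) = 8, p(q(6)) = p(3) = 7, p(q(7)) = p(4) = 9, p(q(8)) = p(1) = 6, p(q(9)) = p(6) = 5.
Hence p ∘ q = [2 3 4 1 8 7 9 6 5].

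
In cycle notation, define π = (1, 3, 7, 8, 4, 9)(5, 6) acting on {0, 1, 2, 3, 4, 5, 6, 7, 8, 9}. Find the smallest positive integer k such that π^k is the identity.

6

The disjoint cycles have lengths 6, 2, 1, 1.
The order of π is the least common multiple of its cycle lengths: lcm(6, 2) = 6.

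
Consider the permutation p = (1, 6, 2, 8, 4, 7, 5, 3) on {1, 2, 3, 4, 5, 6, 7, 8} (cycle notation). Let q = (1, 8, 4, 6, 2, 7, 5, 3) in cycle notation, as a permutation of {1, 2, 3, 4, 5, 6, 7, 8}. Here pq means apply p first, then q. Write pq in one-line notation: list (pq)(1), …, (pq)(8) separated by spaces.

2 4 8 5 1 7 3 6

(pq)(x) = q(p(x)). Computing each image: q(p(1)) = q(6) = 2, q(p(2)) = q(8) = 4, q(p(3)) = q(1) = 8, q(p(4)) = q(7) = 5, q(p(5)) = q(3) = 1, q(p(6)) = q(2) = 7, q(p(7)) = q(5) = 3, q(p(8)) = q(4) = 6.
Hence pq = [2 4 8 5 1 7 3 6].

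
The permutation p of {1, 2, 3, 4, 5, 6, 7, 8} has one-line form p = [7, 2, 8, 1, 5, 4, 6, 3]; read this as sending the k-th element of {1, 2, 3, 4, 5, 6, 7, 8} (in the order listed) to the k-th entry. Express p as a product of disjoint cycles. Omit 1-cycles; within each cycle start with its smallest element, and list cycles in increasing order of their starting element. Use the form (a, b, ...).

(1, 7, 6, 4)(3, 8)

Start at 1 and follow images: 1 → 7 → 6 → 4 → 1, giving the cycle (1, 7, 6, 4).
Repeating from the next unused element and collecting all non-trivial cycles gives (1, 7, 6, 4)(3, 8).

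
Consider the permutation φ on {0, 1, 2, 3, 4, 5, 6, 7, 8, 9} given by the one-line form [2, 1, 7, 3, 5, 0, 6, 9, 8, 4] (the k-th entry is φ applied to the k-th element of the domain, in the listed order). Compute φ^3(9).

Tracing 9 → 4 → … returns to 9 after 6 steps, so 9 lies in a 6-cycle (0 2 7 9 4 5).
Advancing 3 steps from 9: 9 → 4 → 5 → 0.

0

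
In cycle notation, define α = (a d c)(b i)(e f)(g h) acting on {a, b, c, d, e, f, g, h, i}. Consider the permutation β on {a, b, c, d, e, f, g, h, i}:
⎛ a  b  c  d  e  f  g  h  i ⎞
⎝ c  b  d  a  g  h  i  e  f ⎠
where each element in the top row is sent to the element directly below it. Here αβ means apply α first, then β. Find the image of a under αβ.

(αβ)(a) = β(α(a)). α(a) = d, then β(d) = a. So (αβ)(a) = a.

a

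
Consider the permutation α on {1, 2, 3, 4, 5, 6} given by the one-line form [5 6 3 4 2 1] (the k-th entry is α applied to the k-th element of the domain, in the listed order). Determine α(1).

1 is element number 1 of the domain, and entry number 1 of the one-line form is 5, so α(1) = 5.

5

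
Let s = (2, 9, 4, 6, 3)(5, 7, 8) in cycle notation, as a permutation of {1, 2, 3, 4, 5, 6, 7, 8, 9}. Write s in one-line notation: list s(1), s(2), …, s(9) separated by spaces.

1 9 2 6 7 3 8 5 4

Reading each image from the cycles: 1↦1, 2↦9, 3↦2, 4↦6, 5↦7, 6↦3, 7↦8, 8↦5, 9↦4.
Listing these in domain order gives 1 9 2 6 7 3 8 5 4.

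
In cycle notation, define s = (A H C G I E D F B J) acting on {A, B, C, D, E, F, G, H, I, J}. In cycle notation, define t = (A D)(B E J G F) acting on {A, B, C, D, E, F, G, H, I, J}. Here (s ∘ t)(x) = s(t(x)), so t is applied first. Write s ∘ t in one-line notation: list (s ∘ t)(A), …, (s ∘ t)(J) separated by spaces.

F D G H A J B C E I

(s ∘ t)(x) = s(t(x)). Computing each image: s(t(A)) = s(D) = F, s(t(B)) = s(E) = D, s(t(C)) = s(C) = G, s(t(D)) = s(A) = H, s(t(E)) = s(J) = A, s(t(F)) = s(B) = J, s(t(G)) = s(F) = B, s(t(H)) = s(H) = C, s(t(I)) = s(I) = E, s(t(J)) = s(G) = I.
Hence s ∘ t = [F D G H A J B C E I].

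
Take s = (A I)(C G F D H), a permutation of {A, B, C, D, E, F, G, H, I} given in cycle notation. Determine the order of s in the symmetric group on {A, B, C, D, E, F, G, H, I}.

10

The cycle type of s is (5, 2, 1, 1).
The order is lcm(5, 2) = 10.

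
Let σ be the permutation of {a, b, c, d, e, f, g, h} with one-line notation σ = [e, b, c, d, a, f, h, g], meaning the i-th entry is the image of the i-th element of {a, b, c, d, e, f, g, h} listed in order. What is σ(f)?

f is element number 6 of the domain, and entry number 6 of the one-line form is f, so σ(f) = f.

f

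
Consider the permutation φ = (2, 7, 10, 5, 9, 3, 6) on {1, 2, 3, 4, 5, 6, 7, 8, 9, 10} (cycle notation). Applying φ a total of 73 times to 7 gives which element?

9

7 lies in the 7-cycle (2, 7, 10, 5, 9, 3, 6).
Since the cycle has length 7, φ^73 acts on it the same as φ^3 (73 mod 7 = 3).
Stepping 3 places around the cycle: 7 → 10 → 5 → 9.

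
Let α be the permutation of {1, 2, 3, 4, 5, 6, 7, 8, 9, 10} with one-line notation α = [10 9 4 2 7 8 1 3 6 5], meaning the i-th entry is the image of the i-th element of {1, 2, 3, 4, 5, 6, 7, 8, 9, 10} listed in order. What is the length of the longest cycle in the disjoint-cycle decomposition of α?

6

Decomposing into disjoint cycles gives (1 10 5 7)(2 9 6 8 3 4); the longest has length 6.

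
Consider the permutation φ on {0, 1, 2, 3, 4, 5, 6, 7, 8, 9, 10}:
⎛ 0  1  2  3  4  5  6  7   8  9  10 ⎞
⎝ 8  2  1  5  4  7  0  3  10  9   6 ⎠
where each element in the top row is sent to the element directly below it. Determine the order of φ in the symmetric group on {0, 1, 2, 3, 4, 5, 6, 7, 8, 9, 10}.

Writing φ as disjoint cycles, the cycle lengths are 4, 3, 2, 1, 1.
The order is lcm(4, 3, 2) = 12.

12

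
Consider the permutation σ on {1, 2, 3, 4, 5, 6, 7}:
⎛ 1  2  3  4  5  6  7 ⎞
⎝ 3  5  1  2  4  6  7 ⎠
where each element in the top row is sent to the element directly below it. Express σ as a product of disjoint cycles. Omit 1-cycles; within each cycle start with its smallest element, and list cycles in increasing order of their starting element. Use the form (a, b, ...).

From 1: 1 → 3 → 1, closing the cycle (1, 3).
Continuing from each remaining unvisited element yields (1, 3)(2, 5, 4).

(1, 3)(2, 5, 4)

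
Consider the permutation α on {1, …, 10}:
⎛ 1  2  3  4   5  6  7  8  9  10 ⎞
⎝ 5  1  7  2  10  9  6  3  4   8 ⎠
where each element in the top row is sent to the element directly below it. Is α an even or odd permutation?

odd

In disjoint-cycle form the cycle lengths are 10.
A cycle is odd iff its length is even; α has 1 even-length cycle, so sgn(α) = (−1)^1 and α is odd.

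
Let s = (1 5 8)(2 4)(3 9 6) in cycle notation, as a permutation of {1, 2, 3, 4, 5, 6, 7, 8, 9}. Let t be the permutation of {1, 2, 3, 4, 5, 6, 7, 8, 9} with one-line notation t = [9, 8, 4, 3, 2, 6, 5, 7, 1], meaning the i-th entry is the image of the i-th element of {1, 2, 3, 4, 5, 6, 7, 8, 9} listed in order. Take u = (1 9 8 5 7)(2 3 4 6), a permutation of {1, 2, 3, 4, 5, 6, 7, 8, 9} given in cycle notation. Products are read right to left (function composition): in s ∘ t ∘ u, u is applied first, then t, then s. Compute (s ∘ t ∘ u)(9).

(s ∘ t ∘ u)(9) = s(t(u(9))). u(9) = 8, then t(8) = 7, then s(7) = 7, so the result is 7.

7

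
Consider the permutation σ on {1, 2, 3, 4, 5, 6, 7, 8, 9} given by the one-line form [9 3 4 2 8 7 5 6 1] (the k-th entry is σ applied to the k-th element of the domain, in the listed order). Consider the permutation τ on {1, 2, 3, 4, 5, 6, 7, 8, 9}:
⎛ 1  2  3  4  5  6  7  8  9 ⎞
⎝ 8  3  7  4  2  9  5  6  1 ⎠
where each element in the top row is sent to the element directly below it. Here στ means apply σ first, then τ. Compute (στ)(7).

2

σ(7) = 5, then τ(5) = 2; composing gives (στ)(7) = 2.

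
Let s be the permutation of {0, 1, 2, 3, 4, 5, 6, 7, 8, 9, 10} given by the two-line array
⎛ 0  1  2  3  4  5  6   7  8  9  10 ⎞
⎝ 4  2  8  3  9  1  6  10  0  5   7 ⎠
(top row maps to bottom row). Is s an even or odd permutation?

odd

In disjoint-cycle form the cycle lengths are 7, 2, 1, 1.
A cycle is odd iff its length is even; s has 1 even-length cycle, so sgn(s) = (−1)^1 and s is odd.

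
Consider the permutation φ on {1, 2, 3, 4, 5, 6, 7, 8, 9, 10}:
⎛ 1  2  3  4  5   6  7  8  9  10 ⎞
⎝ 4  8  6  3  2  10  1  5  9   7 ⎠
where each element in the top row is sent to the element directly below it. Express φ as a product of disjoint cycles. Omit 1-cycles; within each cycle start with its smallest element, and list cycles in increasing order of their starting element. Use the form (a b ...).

Start at 1 and follow images: 1 → 4 → 3 → 6 → 10 → 7 → 1, giving the cycle (1 4 3 6 10 7).
Repeating from the next unused element and collecting all non-trivial cycles gives (1 4 3 6 10 7)(2 8 5).

(1 4 3 6 10 7)(2 8 5)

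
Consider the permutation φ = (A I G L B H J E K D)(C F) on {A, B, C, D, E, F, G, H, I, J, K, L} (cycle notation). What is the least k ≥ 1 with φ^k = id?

The disjoint cycles have lengths 10, 2.
Since disjoint cycles commute, ord(φ) = lcm(10, 2) = 10.

10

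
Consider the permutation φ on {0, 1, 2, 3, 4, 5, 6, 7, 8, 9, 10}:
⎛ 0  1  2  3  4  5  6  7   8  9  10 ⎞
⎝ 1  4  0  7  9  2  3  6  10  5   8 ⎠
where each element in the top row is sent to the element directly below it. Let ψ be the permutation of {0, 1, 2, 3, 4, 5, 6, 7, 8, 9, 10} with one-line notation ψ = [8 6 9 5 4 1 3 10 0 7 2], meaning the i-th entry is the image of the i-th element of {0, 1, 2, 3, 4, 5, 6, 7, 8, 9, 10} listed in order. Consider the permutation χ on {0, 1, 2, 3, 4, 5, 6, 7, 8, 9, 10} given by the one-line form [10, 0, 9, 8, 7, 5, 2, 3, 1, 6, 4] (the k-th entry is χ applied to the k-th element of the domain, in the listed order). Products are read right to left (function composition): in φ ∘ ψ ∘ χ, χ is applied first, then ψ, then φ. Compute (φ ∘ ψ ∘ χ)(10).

9

(φ ∘ ψ ∘ χ)(10) = φ(ψ(χ(10))). χ(10) = 4, then ψ(4) = 4, then φ(4) = 9, so the result is 9.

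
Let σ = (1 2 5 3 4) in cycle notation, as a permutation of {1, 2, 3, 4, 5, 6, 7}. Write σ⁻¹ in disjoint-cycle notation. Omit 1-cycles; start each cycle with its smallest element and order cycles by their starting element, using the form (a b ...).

Inverting a permutation written in cycle notation just reverses the order within every cycle.
Reversing each cycle of σ and rotating so the smallest element leads gives (1 4 3 5 2).

(1 4 3 5 2)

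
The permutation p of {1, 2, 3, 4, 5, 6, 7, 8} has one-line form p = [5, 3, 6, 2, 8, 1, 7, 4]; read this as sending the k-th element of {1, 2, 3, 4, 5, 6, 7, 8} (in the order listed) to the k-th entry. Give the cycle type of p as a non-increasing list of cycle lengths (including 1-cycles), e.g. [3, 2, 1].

[7, 1]

The disjoint cycles are (1 5 8 4 2 3 6)(7), with lengths 7, 1 in non-increasing order.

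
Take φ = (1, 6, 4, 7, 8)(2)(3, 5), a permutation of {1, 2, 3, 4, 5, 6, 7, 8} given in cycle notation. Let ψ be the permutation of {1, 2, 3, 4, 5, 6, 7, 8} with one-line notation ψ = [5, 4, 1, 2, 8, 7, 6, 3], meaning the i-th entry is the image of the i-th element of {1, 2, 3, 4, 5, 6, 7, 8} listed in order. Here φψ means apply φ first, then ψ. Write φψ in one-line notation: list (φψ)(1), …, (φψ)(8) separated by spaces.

Chase each element through φ then ψ: 1 → 6 → 7; 2 → 2 → 4; 3 → 5 → 8; 4 → 7 → 6; 5 → 3 → 1; 6 → 4 → 2; 7 → 8 → 3; 8 → 1 → 5.
Collecting the images, φψ = [7 4 8 6 1 2 3 5].

7 4 8 6 1 2 3 5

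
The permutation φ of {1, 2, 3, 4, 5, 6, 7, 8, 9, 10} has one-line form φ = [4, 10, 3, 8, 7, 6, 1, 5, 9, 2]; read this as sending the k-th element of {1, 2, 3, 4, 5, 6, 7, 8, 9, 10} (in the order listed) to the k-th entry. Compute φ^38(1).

5

Tracing 1 → 4 → … returns to 1 after 5 steps, so 1 lies in a 5-cycle (1 4 8 5 7).
On a 5-cycle, φ^5 is the identity, so φ^38 = φ^3 there (38 ≡ 3 mod 5).
Stepping 3 places around the cycle: 1 → 4 → 8 → 5.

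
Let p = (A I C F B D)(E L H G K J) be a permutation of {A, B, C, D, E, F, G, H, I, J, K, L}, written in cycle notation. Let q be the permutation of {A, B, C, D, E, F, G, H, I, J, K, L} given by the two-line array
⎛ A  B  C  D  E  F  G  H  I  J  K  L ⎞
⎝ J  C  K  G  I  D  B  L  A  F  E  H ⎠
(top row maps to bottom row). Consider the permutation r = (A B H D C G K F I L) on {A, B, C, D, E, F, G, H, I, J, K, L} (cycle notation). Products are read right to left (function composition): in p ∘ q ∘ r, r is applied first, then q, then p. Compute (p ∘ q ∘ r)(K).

Chase K: r(K) = F; q(F) = D; p(D) = A. Hence (p ∘ q ∘ r)(K) = A.

A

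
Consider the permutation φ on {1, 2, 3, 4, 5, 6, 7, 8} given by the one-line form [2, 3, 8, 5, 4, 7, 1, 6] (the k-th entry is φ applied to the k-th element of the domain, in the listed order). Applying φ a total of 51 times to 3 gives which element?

7

Tracing 3 → 8 → … returns to 3 after 6 steps, so 3 lies in a 6-cycle (1 2 3 8 6 7).
Since the cycle has length 6, φ^51 acts on it the same as φ^3 (51 mod 6 = 3).
Stepping 3 places around the cycle: 3 → 8 → 6 → 7.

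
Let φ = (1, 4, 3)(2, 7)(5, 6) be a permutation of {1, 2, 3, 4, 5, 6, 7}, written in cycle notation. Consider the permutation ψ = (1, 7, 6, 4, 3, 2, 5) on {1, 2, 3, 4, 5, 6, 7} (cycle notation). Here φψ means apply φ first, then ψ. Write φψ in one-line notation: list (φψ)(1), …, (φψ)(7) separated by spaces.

3 6 7 2 4 1 5

Chase each element through φ then ψ: 1 → 4 → 3; 2 → 7 → 6; 3 → 1 → 7; 4 → 3 → 2; 5 → 6 → 4; 6 → 5 → 1; 7 → 2 → 5.
Collecting the images, φψ = [3 6 7 2 4 1 5].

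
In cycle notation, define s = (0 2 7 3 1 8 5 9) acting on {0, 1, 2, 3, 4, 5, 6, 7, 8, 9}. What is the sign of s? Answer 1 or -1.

The cycle lengths are 8, 1, 1.
A cycle is odd iff its length is even; s has 1 even-length cycle, so sgn(s) = (−1)^1 and s is odd.

-1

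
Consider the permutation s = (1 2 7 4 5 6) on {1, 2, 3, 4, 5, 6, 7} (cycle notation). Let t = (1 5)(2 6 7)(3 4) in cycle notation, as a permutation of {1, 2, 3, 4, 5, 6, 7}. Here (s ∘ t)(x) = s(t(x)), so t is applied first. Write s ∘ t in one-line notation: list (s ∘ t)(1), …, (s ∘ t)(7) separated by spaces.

(s ∘ t)(x) = s(t(x)). Computing each image: s(t(1)) = s(5) = 6, s(t(2)) = s(6) = 1, s(t(3)) = s(4) = 5, s(t(4)) = s(3) = 3, s(t(5)) = s(1) = 2, s(t(6)) = s(7) = 4, s(t(7)) = s(2) = 7.
Hence s ∘ t = [6 1 5 3 2 4 7].

6 1 5 3 2 4 7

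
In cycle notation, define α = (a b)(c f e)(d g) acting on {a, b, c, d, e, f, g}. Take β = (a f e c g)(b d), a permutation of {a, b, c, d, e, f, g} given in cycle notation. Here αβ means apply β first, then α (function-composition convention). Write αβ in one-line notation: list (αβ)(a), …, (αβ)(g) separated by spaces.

Chase each element through β then α: a → f → e; b → d → g; c → g → d; d → b → a; e → c → f; f → e → c; g → a → b.
So αβ in one-line form is e g d a f c b.

e g d a f c b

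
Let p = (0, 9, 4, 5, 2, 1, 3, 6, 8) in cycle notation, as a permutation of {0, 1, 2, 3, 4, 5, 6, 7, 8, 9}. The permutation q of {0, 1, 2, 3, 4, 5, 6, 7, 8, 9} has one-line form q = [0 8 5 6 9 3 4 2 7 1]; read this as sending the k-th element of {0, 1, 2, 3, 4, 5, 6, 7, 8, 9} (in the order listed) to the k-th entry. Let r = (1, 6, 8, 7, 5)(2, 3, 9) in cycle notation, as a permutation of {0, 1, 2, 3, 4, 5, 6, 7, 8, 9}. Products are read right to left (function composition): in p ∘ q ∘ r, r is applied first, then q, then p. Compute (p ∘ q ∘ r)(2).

8

Apply the permutations in order: r(2) = 3, then q(3) = 6, then p(6) = 8. So (p ∘ q ∘ r)(2) = 8.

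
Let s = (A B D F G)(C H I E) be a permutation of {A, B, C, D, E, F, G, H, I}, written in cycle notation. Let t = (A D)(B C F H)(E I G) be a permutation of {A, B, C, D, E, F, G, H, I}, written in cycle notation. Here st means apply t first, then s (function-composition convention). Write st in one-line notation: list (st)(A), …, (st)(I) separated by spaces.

F H G B E I C D A

(st)(x) = s(t(x)). Computing each image: s(t(A)) = s(D) = F, s(t(B)) = s(C) = H, s(t(C)) = s(F) = G, s(t(D)) = s(A) = B, s(t(E)) = s(I) = E, s(t(F)) = s(H) = I, s(t(G)) = s(E) = C, s(t(H)) = s(B) = D, s(t(I)) = s(G) = A.
Hence st = [F H G B E I C D A].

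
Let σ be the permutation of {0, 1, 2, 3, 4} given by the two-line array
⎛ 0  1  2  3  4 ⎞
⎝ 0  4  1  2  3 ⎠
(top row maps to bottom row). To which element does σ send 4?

3

The entry below 4 in the array is 3, so σ(4) = 3.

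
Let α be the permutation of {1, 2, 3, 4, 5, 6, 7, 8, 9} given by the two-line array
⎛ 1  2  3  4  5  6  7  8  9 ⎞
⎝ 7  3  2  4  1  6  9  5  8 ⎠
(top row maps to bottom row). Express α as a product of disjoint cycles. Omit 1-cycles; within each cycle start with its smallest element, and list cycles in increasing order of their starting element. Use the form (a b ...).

(1 7 9 8 5)(2 3)

From 1: 1 → 7 → 9 → 8 → 5 → 1, closing the cycle (1 7 9 8 5).
Continuing from each remaining unvisited element yields (1 7 9 8 5)(2 3).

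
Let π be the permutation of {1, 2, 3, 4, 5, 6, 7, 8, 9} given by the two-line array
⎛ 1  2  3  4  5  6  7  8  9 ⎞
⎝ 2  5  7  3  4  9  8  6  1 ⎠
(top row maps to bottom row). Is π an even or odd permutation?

even

In disjoint-cycle form the cycle lengths are 9.
A cycle of length ℓ contributes ℓ−1 transpositions, so π is a product of 8 transpositions — even.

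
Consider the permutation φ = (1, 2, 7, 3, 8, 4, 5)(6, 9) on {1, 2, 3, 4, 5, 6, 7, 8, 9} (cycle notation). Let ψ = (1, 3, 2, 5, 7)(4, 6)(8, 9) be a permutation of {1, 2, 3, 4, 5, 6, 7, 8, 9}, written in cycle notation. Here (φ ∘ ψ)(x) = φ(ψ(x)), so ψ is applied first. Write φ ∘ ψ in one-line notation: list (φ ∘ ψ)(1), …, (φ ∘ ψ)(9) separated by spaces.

8 1 7 9 3 5 2 6 4

For each element, apply ψ then φ: 1 → 3 → 8; 2 → 5 → 1; 3 → 2 → 7; 4 → 6 → 9; 5 → 7 → 3; 6 → 4 → 5; 7 → 1 → 2; 8 → 9 → 6; 9 → 8 → 4.
Collecting the images, φ ∘ ψ = [8 1 7 9 3 5 2 6 4].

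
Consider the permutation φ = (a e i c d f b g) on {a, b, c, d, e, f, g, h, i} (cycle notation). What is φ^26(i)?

d

i lies in the 8-cycle (a e i c d f b g).
Powers repeat with period 8 on this cycle, and 26 mod 8 = 2, so φ^26(i) = φ^2(i).
Advancing 2 steps from i: i → c → d.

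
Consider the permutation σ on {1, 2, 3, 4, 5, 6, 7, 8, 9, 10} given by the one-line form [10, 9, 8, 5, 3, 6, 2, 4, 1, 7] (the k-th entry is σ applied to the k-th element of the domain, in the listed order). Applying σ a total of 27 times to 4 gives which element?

Tracing 4 → 5 → … returns to 4 after 4 steps, so 4 lies in a 4-cycle (3, 8, 4, 5).
Powers repeat with period 4 on this cycle, and 27 mod 4 = 3, so σ^27(4) = σ^3(4).
Advancing 3 steps from 4: 4 → 5 → 3 → 8.

8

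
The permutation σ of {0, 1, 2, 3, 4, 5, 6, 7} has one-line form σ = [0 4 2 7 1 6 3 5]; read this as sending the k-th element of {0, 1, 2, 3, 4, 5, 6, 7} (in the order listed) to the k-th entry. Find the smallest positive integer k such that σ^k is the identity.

4

The disjoint-cycle form of σ has cycle lengths 4, 2, 1, 1.
The order of σ is the least common multiple of its cycle lengths: lcm(4, 2) = 4.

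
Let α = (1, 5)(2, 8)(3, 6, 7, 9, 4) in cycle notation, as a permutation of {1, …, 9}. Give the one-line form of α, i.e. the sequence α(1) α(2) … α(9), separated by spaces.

Image by image: 1↦5, 2↦8, 3↦6, 4↦3, 5↦1, 6↦7, 7↦9, 8↦2, 9↦4.
Listing these in domain order gives 5 8 6 3 1 7 9 2 4.

5 8 6 3 1 7 9 2 4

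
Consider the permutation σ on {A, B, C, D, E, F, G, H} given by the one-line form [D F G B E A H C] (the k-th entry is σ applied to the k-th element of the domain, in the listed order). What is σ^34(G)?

Tracing G → H → … returns to G after 3 steps, so G lies in a 3-cycle (C G H).
Powers repeat with period 3 on this cycle, and 34 mod 3 = 1, so σ^34(G) = σ^1(G).
Stepping 1 place around the cycle: G → H.

H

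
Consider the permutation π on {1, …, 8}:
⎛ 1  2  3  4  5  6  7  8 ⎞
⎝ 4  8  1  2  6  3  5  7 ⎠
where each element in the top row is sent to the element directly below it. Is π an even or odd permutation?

odd

In disjoint-cycle form the cycle lengths are 8.
A cycle is odd iff its length is even; π has 1 even-length cycle, so sgn(π) = (−1)^1 and π is odd.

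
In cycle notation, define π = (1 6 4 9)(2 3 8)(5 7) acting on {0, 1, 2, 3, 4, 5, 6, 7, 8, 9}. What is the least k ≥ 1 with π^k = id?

The cycle type of π is (4, 3, 2, 1).
The order of π is the least common multiple of its cycle lengths: lcm(4, 3, 2) = 12.

12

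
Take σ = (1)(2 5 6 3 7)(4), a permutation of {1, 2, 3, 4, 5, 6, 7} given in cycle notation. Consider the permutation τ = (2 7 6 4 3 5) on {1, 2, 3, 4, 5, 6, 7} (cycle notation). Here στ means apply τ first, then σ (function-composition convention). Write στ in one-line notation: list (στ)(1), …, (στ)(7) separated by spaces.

1 2 6 7 5 4 3

(στ)(x) = σ(τ(x)). Computing each image: σ(τ(1)) = σ(1) = 1, σ(τ(2)) = σ(7) = 2, σ(τ(3)) = σ(5) = 6, σ(τ(4)) = σ(3) = 7, σ(τ(5)) = σ(2) = 5, σ(τ(6)) = σ(4) = 4, σ(τ(7)) = σ(6) = 3.
Hence στ = [1 2 6 7 5 4 3].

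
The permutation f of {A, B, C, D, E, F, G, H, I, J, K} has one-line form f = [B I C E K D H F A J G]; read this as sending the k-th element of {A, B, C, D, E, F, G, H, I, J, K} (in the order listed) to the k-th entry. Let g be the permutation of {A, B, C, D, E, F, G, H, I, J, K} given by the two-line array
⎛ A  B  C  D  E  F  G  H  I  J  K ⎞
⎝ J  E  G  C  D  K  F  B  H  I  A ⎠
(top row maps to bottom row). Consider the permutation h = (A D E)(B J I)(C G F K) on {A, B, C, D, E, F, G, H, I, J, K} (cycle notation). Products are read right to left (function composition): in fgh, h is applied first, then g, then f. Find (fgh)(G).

G

Apply the permutations in order: h(G) = F, then g(F) = K, then f(K) = G. So (fgh)(G) = G.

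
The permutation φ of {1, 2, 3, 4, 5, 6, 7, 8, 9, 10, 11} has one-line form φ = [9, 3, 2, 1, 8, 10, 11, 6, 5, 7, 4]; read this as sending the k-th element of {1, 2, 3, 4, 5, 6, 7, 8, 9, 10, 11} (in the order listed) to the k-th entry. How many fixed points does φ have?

No element satisfies φ(x) = x, so there are 0 fixed points.

0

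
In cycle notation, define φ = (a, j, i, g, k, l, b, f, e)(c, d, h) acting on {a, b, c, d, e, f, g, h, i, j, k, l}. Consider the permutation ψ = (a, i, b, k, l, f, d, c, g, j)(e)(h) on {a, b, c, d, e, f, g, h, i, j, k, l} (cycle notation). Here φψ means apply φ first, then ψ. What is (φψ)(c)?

c

First apply φ: φ(c) = d, then ψ(d) = c. Thus (φψ)(c) = c.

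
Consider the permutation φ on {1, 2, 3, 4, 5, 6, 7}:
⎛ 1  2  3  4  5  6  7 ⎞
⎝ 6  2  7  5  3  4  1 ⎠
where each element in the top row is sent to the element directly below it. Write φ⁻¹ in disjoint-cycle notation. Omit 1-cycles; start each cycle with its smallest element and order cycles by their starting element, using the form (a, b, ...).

(1, 7, 3, 5, 4, 6)

The cycle decomposition of φ is (1, 6, 4, 5, 3, 7).
The inverse reverses every cycle; in canonical form, φ⁻¹ = (1, 7, 3, 5, 4, 6).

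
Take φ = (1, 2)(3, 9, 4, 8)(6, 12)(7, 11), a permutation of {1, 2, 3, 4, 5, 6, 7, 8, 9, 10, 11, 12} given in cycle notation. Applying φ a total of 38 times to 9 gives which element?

9 lies in the 4-cycle (3, 9, 4, 8).
Since the cycle has length 4, φ^38 acts on it the same as φ^2 (38 mod 4 = 2).
Stepping 2 places around the cycle: 9 → 4 → 8.

8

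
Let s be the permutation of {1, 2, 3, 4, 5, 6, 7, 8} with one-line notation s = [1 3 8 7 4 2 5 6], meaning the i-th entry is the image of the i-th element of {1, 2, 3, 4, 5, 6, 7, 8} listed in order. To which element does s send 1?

1 is element number 1 of the domain, and entry number 1 of the one-line form is 1, so s(1) = 1.

1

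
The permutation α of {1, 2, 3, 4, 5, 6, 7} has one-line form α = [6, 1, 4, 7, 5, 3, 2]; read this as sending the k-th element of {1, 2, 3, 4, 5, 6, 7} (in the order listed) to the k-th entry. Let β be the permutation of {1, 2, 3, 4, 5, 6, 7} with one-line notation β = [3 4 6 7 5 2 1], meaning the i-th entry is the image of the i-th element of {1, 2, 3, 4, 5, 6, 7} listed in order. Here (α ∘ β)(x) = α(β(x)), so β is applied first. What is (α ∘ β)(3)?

3

β(3) = 6, then α(6) = 3; composing gives (α ∘ β)(3) = 3.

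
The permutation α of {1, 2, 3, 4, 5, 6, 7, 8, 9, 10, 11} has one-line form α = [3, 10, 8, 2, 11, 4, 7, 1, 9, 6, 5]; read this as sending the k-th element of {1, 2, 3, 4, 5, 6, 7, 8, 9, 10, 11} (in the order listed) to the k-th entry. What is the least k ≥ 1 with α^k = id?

12

Writing α as disjoint cycles, the cycle lengths are 4, 3, 2, 1, 1.
Since disjoint cycles commute, ord(α) = lcm(4, 3, 2) = 12.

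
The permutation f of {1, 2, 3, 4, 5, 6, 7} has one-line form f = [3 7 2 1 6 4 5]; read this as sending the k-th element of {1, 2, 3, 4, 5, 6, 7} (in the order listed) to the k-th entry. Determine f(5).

6

5 is element number 5 of the domain, and entry number 5 of the one-line form is 6, so f(5) = 6.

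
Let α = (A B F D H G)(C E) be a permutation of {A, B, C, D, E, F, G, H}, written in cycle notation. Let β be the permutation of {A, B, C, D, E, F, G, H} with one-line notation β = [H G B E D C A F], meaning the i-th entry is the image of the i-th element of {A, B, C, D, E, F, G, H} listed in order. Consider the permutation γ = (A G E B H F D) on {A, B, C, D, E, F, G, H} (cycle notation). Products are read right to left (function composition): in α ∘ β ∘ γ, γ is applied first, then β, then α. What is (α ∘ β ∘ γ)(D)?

G

(α ∘ β ∘ γ)(D) = α(β(γ(D))). γ(D) = A, then β(A) = H, then α(H) = G, so the result is G.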